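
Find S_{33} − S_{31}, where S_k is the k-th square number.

33² = 1089 and 31² = 961.
Difference: 1089 − 961 = 128.

128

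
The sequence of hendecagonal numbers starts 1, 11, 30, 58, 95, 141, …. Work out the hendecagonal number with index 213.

203415

The 213th hendecagonal number is n(9n−7)/2 with n = 213.
213·(9·213 − 7)/2 = 213·1910/2 = 213·955 = 203415.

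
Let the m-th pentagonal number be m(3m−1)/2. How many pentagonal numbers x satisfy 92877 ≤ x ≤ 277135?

The n-th pentagonal number is n(3n−1)/2.
Smallest index with value ≥ 92877: n = 249 (giving 92877).
Largest index with value ≤ 277135: n = 430 (giving 277135).
Indices 249 through 430: 182 terms.

182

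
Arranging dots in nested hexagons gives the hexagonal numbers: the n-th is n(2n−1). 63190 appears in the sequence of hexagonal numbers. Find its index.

Set n(2n−1) = 63190, giving 2n² − n − 63190 = 0.
So n = (1 + 711) / 4 = 712/4 = 178.
Check: 178·(2·178 − 1) = 63190. ✓

178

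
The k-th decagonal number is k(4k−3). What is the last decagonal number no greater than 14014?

Solve n(4n−3) ≤ 14014 for integer n.
n = 59 gives 13747 ≤ 14014, while n = 60 gives 14220 > 14014; so the answer is 13747.

13747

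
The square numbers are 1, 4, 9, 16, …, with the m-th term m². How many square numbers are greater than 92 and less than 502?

The n-th square number is n².
Smallest index with value > 92: n = 10 (giving 100).
Largest index with value < 502: n = 22 (giving 484).
Indices 10 through 22: 13 terms.

13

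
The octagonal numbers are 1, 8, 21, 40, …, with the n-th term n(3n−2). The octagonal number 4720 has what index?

40

Set n(3n−2) = 4720, giving 3n² − 2n − 4720 = 0.
The discriminant is 4 + 12·4720 = 56644, and √56644 = 238.
So n = (2 + 238) / 6 = 240/6 = 40.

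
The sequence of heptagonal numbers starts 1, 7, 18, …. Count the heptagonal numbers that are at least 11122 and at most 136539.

The n-th heptagonal number is n(5n−3)/2.
Smallest index with value ≥ 11122: n = 67 (giving 11122).
Largest index with value ≤ 136539: n = 234 (giving 136539).
Indices 67 through 234: 168 terms.

168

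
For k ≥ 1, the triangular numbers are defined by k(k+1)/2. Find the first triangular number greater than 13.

Solve n(n+1)/2 > 13 for integer n.
The largest n with value ≤ 13 is 4 (since 10 ≤ 13 < 15), so the first above is n = 5, value 15.

15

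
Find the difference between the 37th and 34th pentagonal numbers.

37·(3·37 − 1)/2 = 2035 and 34·(3·34 − 1)/2 = 1717.
Difference: 2035 − 1717 = 318.

318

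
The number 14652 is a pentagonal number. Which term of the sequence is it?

99

Set n(3n−1)/2 = 14652, giving 3n² − n − 29304 = 0.
So n = (1 + 593) / 6 = 594/6 = 99.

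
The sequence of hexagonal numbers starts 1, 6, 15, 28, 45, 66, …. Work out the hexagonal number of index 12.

12·(2·12 − 1) = 12·23 = 276.

276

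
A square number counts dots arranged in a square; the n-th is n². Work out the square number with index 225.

The 225th square number is n² with n = 225.
225² = 50625.

50625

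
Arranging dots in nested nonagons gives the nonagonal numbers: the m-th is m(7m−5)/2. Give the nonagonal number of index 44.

6666

The 44th nonagonal number is n(7n−5)/2 with n = 44.
44·(7·44 − 5)/2 = 44·303/2 = 6666.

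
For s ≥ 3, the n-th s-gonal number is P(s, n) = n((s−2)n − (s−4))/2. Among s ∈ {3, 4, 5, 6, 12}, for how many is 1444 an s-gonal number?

s = 3: P(3, 53) = 1431 and P(3, 54) = 1485; 1444 is not s-gonal.
s = 4: P(4, 38) = 1444. ✓
s = 5: P(5, 31) = 1426 and P(5, 32) = 1520; 1444 is not s-gonal.
s = 6: P(6, 27) = 1431 and P(6, 28) = 1540; 1444 is not s-gonal.
s = 12: P(12, 17) = 1377 and P(12, 18) = 1548; 1444 is not s-gonal.
Hits: s ∈ {4} → 1.

1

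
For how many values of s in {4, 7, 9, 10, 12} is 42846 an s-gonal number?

1

s = 4: P(4, 206) = 42436 and P(4, 207) = 42849; 42846 is not s-gonal.
s = 7: P(7, 131) = 42706 and P(7, 132) = 43362; 42846 is not s-gonal.
s = 9: P(9, 111) = 42846. ✓
s = 10: P(10, 103) = 42127 and P(10, 104) = 42952; 42846 is not s-gonal.
s = 12: P(12, 92) = 41952 and P(12, 93) = 42873; 42846 is not s-gonal.
Hits: s ∈ {9} → 1.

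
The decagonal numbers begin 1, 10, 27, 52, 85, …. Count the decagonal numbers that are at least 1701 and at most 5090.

16

The n-th decagonal number is n(4n−3).
Smallest index with value ≥ 1701: n = 21 (giving 1701).
Largest index with value ≤ 5090: n = 36 (giving 5076).
Indices 21 through 36: 16 terms.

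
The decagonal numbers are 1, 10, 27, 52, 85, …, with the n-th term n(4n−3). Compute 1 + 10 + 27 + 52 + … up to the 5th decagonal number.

175

Σ i(4i−3) = 4Σi² − 3Σi over i = 1..5.
Σi = 15 and Σi² = 55.
4·55 − 3·15 = 175.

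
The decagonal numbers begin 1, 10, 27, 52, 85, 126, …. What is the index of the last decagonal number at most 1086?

16

Solve n(4n−3) ≤ 1086 for integer n.
n = 16 gives 976 ≤ 1086, while n = 17 gives 1105 > 1086; so the answer is index 16.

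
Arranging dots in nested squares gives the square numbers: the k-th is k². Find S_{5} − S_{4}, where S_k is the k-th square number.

9

n² − (n−1)² = 2n − 1, so 5² − 4² = 2·5 − 1 = 9.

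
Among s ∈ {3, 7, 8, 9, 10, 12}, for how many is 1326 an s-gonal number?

1

s = 3: P(3, 51) = 1326. ✓
s = 7: P(7, 23) = 1288 and P(7, 24) = 1404; 1326 is not s-gonal.
s = 8: P(8, 21) = 1281 and P(8, 22) = 1408; 1326 is not s-gonal.
s = 9: P(9, 19) = 1216 and P(9, 20) = 1350; 1326 is not s-gonal.
s = 10: P(10, 18) = 1242 and P(10, 19) = 1387; 1326 is not s-gonal.
s = 12: P(12, 16) = 1216 and P(12, 17) = 1377; 1326 is not s-gonal.
Hits: s ∈ {3} → 1.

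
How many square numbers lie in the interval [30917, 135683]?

The n-th square number is n².
Smallest index with value ≥ 30917: n = 176 (giving 30976).
Largest index with value ≤ 135683: n = 368 (giving 135424).
Indices 176 through 368: 193 terms.

193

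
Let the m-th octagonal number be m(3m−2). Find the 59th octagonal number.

10325

The 59th octagonal number is n(3n−2) with n = 59.
59·(3·59 − 2) = 59·175 = 10325.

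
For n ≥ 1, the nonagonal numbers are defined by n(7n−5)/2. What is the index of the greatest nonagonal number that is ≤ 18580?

Solve n(7n−5)/2 ≤ 18580 for integer n.
n = 73 gives 18469 ≤ 18580, while n = 74 gives 18981 > 18580; so the answer is index 73.

73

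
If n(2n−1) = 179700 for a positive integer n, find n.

Set n(2n−1) = 179700, giving 2n² − n − 179700 = 0.
So n = (1 + 1199) / 4 = 1200/4 = 300.

300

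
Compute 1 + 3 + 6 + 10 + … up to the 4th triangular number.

20

Σ i(i+1)/2 = (Σi² + Σi) / 2 over i = 1..4.
Σi = 10 and Σi² = 30.
(1·30 + 1·10) / 2 = 40/2 = 20.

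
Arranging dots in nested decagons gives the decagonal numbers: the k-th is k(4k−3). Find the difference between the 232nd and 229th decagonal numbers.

232·(4·232 − 3) = 214600 and 229·(4·229 − 3) = 209077.
Difference: 214600 − 209077 = 5523.

5523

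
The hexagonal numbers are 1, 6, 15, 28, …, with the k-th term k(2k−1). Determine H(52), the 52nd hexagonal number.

5356

The 52nd hexagonal number is n(2n−1) with n = 52.
52·(2·52 − 1) = 52·103 = 5356.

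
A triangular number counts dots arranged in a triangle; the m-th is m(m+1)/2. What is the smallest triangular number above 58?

Solve n(n+1)/2 > 58 for integer n.
The largest n with value ≤ 58 is 10 (since 55 ≤ 58 < 66), so the first above is n = 11, value 66.

66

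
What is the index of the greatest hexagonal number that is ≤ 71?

6

Solve n(2n−1) ≤ 71 for integer n.
n = 6 gives 66 ≤ 71, while n = 7 gives 91 > 71; so the answer is index 6.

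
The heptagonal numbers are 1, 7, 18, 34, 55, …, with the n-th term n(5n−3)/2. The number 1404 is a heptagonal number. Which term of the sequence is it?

Set n(5n−3)/2 = 1404, giving 5n² − 3n − 2808 = 0.
So n = (3 + 237) / 10 = 240/10 = 24.
Check: 24·(5·24 − 3)/2 = 1404. ✓

24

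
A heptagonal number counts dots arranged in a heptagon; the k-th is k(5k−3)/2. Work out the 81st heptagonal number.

16281

The 81st heptagonal number is n(5n−3)/2 with n = 81.
81·(5·81 − 3)/2 = 81·402/2 = 81·201 = 16281.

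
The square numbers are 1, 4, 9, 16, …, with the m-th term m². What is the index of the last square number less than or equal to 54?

Solve n² ≤ 54 for integer n.
n = 7 gives 49 ≤ 54, while n = 8 gives 64 > 54; so the answer is index 7.

7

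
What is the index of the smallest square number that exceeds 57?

Solve n² > 57 for integer n.
The largest n with value ≤ 57 is 7 (since 49 ≤ 57 < 64), so the first above is n = 8, value 64.

8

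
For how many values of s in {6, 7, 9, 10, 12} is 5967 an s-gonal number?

s = 6: P(6, 54) = 5778 and P(6, 55) = 5995; 5967 is not s-gonal.
s = 7: P(7, 49) = 5929 and P(7, 50) = 6175; 5967 is not s-gonal.
s = 9: P(9, 41) = 5781 and P(9, 42) = 6069; 5967 is not s-gonal.
s = 10: P(10, 39) = 5967. ✓
s = 12: P(12, 34) = 5644 and P(12, 35) = 5985; 5967 is not s-gonal.
Hits: s ∈ {10} → 1.

1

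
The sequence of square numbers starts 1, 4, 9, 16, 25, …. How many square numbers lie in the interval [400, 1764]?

The n-th square number is n².
Smallest index with value ≥ 400: n = 20 (giving 400).
Largest index with value ≤ 1764: n = 42 (giving 1764).
Indices 20 through 42: 23 terms.

23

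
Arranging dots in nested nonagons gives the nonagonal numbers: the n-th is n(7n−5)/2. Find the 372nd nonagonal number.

372·(7·372 − 5)/2 = 372·2599/2 = 483414.

483414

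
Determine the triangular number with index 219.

The 219th triangular number is n(n+1)/2 with n = 219.
219·220/2 = 48180/2 = 24090.

24090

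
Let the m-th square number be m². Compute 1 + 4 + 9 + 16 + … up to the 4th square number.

Σ_{i=1}^{4} i² = 4·5·9/6 = 30.

30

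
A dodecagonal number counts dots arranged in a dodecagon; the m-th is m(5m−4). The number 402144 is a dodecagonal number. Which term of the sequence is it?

Set n(5n−4) = 402144, giving 5n² − 4n − 402144 = 0.
The discriminant is 16 + 20·402144 = 8042896, and √8042896 = 2836.
So n = (4 + 2836) / 10 = 2840/10 = 284.

284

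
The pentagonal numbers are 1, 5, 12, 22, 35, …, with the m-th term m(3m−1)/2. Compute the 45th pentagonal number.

3015

The 45th pentagonal number is n(3n−1)/2 with n = 45.
45·(3·45 − 1)/2 = 45·134/2 = 45·67 = 3015.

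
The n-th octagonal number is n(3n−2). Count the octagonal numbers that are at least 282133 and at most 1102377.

300

The n-th octagonal number is n(3n−2).
Smallest index with value ≥ 282133: n = 307 (giving 282133).
Largest index with value ≤ 1102377: n = 606 (giving 1100496).
Indices 307 through 606: 300 terms.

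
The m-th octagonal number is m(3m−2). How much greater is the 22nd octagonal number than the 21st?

Consecutive octagonal numbers differ by 6n − 5: here 6·22 − 5 = 127.

127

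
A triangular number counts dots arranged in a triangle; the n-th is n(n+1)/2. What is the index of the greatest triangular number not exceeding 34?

7

Solve n(n+1)/2 ≤ 34 for integer n.
n = 7 gives 28 ≤ 34, while n = 8 gives 36 > 34; so the answer is index 7.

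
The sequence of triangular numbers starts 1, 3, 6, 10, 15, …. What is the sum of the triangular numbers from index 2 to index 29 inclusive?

4494

Σ i(i+1)/2 = (Σi² + Σi) / 2 over i = 2..29.
Σi = 435 − 1 = 434 and Σi² = 8555 − 1 = 8554.
(1·8554 + 1·434) / 2 = 8988/2 = 4494.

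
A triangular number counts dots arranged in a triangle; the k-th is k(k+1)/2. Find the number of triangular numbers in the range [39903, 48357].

The n-th triangular number is n(n+1)/2.
Smallest index with value ≥ 39903: n = 282 (giving 39903).
Largest index with value ≤ 48357: n = 310 (giving 48205).
Indices 282 through 310: 29 terms.

29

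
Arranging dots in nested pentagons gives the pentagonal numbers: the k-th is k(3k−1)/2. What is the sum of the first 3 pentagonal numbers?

18

Σ i(3i−1)/2 = (3Σi² − Σi) / 2 over i = 1..3.
Σi = 6 and Σi² = 14.
(3·14 − 1·6) / 2 = 36/2 = 18.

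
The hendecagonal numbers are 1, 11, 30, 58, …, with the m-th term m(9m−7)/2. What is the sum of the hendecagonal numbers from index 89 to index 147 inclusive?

3749450

Σ i(9i−7)/2 = (9Σi² − 7Σi) / 2 over i = 89..147.
Σi = 10878 − 3916 = 6962 and Σi² = 1069670 − 231044 = 838626.
(9·838626 − 7·6962) / 2 = 7498900/2 = 3749450.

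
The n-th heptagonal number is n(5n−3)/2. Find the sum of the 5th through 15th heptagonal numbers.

2860

Σ i(5i−3)/2 = (5Σi² − 3Σi) / 2 over i = 5..15.
Σi = 120 − 10 = 110 and Σi² = 1240 − 30 = 1210.
(5·1210 − 3·110) / 2 = 5720/2 = 2860.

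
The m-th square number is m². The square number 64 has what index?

8

We need n² = 64, so n = √64 = 8.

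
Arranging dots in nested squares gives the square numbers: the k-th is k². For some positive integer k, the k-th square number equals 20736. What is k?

We need n² = 20736, so n = √20736 = 144.

144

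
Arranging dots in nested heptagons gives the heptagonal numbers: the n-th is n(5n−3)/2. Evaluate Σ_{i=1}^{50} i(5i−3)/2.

105400

Σ i(5i−3)/2 = (5Σi² − 3Σi) / 2 over i = 1..50.
Σi = 1275 and Σi² = 42925.
(5·42925 − 3·1275) / 2 = 210800/2 = 105400.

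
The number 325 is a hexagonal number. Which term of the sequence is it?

13

Set n(2n−1) = 325, giving 2n² − n − 325 = 0.
The discriminant is 1 + 8·325 = 2601, and √2601 = 51.
So n = (1 + 51) / 4 = 52/4 = 13.
Check: 13·(2·13 − 1) = 325. ✓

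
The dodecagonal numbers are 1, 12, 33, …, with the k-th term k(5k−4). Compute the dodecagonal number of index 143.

143·(5·143 − 4) = 143·711 = 101673.

101673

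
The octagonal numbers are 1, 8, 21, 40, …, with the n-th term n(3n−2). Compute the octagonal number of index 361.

The 361st octagonal number is n(3n−2) with n = 361.
361·(3·361 − 2) = 361·1081 = 390241.

390241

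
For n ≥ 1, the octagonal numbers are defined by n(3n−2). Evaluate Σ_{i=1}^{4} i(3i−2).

70

Σ i(3i−2) = 3Σi² − 2Σi over i = 1..4.
Σi = 10 and Σi² = 30.
3·30 − 2·10 = 70.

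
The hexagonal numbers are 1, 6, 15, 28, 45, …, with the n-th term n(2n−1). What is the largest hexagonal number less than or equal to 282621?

Solve n(2n−1) ≤ 282621 for integer n.
n = 376 gives 282376 ≤ 282621, while n = 377 gives 283881 > 282621; so the answer is 282376.

282376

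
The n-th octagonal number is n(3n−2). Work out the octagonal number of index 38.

4256

The 38th octagonal number is n(3n−2) with n = 38.
38·(3·38 − 2) = 38·112 = 4256.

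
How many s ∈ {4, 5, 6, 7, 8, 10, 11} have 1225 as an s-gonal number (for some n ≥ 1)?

s = 4: P(4, 35) = 1225. ✓
s = 5: P(5, 28) = 1162 and P(5, 29) = 1247; 1225 is not s-gonal.
s = 6: P(6, 25) = 1225. ✓
s = 7: P(7, 22) = 1177 and P(7, 23) = 1288; 1225 is not s-gonal.
s = 8: P(8, 20) = 1160 and P(8, 21) = 1281; 1225 is not s-gonal.
s = 10: P(10, 17) = 1105 and P(10, 18) = 1242; 1225 is not s-gonal.
s = 11: P(11, 16) = 1096 and P(11, 17) = 1241; 1225 is not s-gonal.
Hits: s ∈ {4, 6} → 2.

2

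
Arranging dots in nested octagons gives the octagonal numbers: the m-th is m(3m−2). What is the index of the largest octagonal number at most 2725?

30

Solve n(3n−2) ≤ 2725 for integer n.
n = 30 gives 2640 ≤ 2725, while n = 31 gives 2821 > 2725; so the answer is index 30.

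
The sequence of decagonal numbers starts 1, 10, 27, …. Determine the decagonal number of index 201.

The 201st decagonal number is n(4n−3) with n = 201.
201·(4·201 − 3) = 201·801 = 161001.

161001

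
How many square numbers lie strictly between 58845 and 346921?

346

The n-th square number is n².
Smallest index with value > 58845: n = 243 (giving 59049).
Largest index with value < 346921: n = 588 (giving 345744).
Indices 243 through 588: 346 terms.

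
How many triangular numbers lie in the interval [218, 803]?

19

The n-th triangular number is n(n+1)/2.
Smallest index with value ≥ 218: n = 21 (giving 231).
Largest index with value ≤ 803: n = 39 (giving 780).
Indices 21 through 39: 19 terms.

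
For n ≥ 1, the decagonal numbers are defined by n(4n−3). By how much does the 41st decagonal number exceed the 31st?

2850

41·(4·41 − 3) = 6601 and 31·(4·31 − 3) = 3751.
Difference: 6601 − 3751 = 2850.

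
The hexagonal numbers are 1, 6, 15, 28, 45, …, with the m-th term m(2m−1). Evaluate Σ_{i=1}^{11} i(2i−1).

946

Σ i(2i−1) = 2Σi² − Σi over i = 1..11.
Σi = 66 and Σi² = 506.
2·506 − 1·66 = 946.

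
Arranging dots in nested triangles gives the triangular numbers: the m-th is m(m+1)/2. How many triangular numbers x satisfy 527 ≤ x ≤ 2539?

The n-th triangular number is n(n+1)/2.
Smallest index with value ≥ 527: n = 32 (giving 528).
Largest index with value ≤ 2539: n = 70 (giving 2485).
Indices 32 through 70: 39 terms.

39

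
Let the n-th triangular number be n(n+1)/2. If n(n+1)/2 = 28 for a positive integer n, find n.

7

Set n(n+1)/2 = 28, giving n² + n − 56 = 0.
The discriminant is 1 + 8·28 = 225, and √225 = 15.
So n = (-1 + 15) / 2 = 14/2 = 7.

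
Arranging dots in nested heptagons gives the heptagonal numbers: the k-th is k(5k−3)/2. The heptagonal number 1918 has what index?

Set n(5n−3)/2 = 1918, giving 5n² − 3n − 3836 = 0.
So n = (3 + 277) / 10 = 280/10 = 28.

28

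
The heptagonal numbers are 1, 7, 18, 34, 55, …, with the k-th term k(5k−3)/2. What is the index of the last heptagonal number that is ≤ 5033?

Solve n(5n−3)/2 ≤ 5033 for integer n.
n = 45 gives 4995 ≤ 5033, while n = 46 gives 5221 > 5033; so the answer is index 45.

45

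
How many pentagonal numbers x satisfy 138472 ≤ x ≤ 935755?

487

The n-th pentagonal number is n(3n−1)/2.
Smallest index with value ≥ 138472: n = 304 (giving 138472).
Largest index with value ≤ 935755: n = 790 (giving 935755).
Indices 304 through 790: 487 terms.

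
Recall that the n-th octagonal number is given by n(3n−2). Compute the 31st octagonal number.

The 31st octagonal number is n(3n−2) with n = 31.
31·(3·31 − 2) = 31·91 = 2821.

2821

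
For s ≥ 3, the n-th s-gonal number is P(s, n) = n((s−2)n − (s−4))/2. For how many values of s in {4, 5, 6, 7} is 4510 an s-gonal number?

s = 4: P(4, 67) = 4489 and P(4, 68) = 4624; 4510 is not s-gonal.
s = 5: P(5, 55) = 4510. ✓
s = 6: P(6, 47) = 4371 and P(6, 48) = 4560; 4510 is not s-gonal.
s = 7: P(7, 42) = 4347 and P(7, 43) = 4558; 4510 is not s-gonal.
Hits: s ∈ {5} → 1.

1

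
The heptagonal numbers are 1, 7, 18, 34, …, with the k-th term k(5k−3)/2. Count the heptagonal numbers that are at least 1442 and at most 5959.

The n-th heptagonal number is n(5n−3)/2.
Smallest index with value ≥ 1442: n = 25 (giving 1525).
Largest index with value ≤ 5959: n = 49 (giving 5929).
Indices 25 through 49: 25 terms.

25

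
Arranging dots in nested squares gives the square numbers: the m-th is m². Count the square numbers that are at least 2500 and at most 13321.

The n-th square number is n².
Smallest index with value ≥ 2500: n = 50 (giving 2500).
Largest index with value ≤ 13321: n = 115 (giving 13225).
Indices 50 through 115: 66 terms.

66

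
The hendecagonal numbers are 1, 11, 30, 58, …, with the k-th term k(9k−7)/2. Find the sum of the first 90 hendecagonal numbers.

1097460

Σ i(9i−7)/2 = (9Σi² − 7Σi) / 2 over i = 1..90.
Σi = 4095 and Σi² = 247065.
(9·247065 − 7·4095) / 2 = 2194920/2 = 1097460.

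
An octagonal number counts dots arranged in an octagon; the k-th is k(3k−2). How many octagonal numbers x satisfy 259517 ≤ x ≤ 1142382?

323

The n-th octagonal number is n(3n−2).
Smallest index with value ≥ 259517: n = 295 (giving 260485).
Largest index with value ≤ 1142382: n = 617 (giving 1140833).
Indices 295 through 617: 323 terms.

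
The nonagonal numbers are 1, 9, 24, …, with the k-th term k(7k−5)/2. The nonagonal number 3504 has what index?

32

Set n(7n−5)/2 = 3504, giving 7n² − 5n − 7008 = 0.
The discriminant is 25 + 56·3504 = 196249, and √196249 = 443.
So n = (5 + 443) / 14 = 448/14 = 32.
Check: 32·(7·32 − 5)/2 = 3504. ✓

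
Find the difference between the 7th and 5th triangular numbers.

13

7·8/2 = 28 and 5·6/2 = 15.
Difference: 28 − 15 = 13.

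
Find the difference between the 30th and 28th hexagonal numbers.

30·(2·30 − 1) = 1770 and 28·(2·28 − 1) = 1540.
Difference: 1770 − 1540 = 230.

230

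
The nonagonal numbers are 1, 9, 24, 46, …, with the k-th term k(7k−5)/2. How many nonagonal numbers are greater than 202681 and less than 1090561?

The n-th nonagonal number is n(7n−5)/2.
Smallest index with value > 202681: n = 242 (giving 204369).
Largest index with value < 1090561: n = 558 (giving 1088379).
Indices 242 through 558: 317 terms.

317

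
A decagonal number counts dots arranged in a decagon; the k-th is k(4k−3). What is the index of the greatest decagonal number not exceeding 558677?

374

Solve n(4n−3) ≤ 558677 for integer n.
n = 374 gives 558382 ≤ 558677, while n = 375 gives 561375 > 558677; so the answer is index 374.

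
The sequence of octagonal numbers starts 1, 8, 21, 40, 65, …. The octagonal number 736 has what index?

16

Set n(3n−2) = 736, giving 3n² − 2n − 736 = 0.
The discriminant is 4 + 12·736 = 8836, and √8836 = 94.
So n = (2 + 94) / 6 = 96/6 = 16.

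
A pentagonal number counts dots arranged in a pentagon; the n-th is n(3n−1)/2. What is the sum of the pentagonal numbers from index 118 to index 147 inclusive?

Σ i(3i−1)/2 = (3Σi² − Σi) / 2 over i = 118..147.
Σi = 10878 − 6903 = 3975 and Σi² = 1069670 − 540735 = 528935.
(3·528935 − 1·3975) / 2 = 1582830/2 = 791415.

791415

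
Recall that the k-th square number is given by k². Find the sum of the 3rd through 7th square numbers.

Σ_{i=3}^{7} i² = 140 − 5 = 135.

135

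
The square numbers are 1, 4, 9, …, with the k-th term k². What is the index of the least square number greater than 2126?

47

Solve n² > 2126 for integer n.
The largest n with value ≤ 2126 is 46 (since 2116 ≤ 2126 < 2209), so the first above is n = 47, value 2209.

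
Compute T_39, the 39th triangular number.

39·40/2 = 1560/2 = 780.

780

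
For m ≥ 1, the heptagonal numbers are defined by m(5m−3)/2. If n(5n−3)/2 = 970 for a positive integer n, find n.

Set n(5n−3)/2 = 970, giving 5n² − 3n − 1940 = 0.
So n = (3 + 197) / 10 = 200/10 = 20.
Check: 20·(5·20 − 3)/2 = 970. ✓

20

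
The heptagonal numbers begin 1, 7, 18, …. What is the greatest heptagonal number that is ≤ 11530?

Solve n(5n−3)/2 ≤ 11530 for integer n.
n = 68 gives 11458 ≤ 11530, while n = 69 gives 11799 > 11530; so the answer is 11458.

11458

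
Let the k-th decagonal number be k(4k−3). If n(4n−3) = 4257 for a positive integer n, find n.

Set n(4n−3) = 4257, giving 4n² − 3n − 4257 = 0.
The discriminant is 9 + 16·4257 = 68121, and √68121 = 261.
So n = (3 + 261) / 8 = 264/8 = 33.
Check: 33·(4·33 − 3) = 4257. ✓

33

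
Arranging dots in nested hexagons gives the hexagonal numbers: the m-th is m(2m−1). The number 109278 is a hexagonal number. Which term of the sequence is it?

Set n(2n−1) = 109278, giving 2n² − n − 109278 = 0.
So n = (1 + 935) / 4 = 936/4 = 234.
Check: 234·(2·234 − 1) = 109278. ✓

234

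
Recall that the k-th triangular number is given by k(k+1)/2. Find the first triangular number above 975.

Solve n(n+1)/2 > 975 for integer n.
The largest n with value ≤ 975 is 43 (since 946 ≤ 975 < 990), so the first above is n = 44, value 990.

990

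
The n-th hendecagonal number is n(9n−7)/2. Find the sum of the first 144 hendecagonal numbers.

Σ i(9i−7)/2 = (9Σi² − 7Σi) / 2 over i = 1..144.
Σi = 10440 and Σi² = 1005720.
(9·1005720 − 7·10440) / 2 = 8978400/2 = 4489200.

4489200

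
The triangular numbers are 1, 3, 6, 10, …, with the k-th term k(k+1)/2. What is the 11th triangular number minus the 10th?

Consecutive triangular numbers differ by n: T_{11} − T_{10} = 11.

11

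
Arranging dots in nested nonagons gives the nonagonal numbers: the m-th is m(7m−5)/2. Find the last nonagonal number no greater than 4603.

Solve n(7n−5)/2 ≤ 4603 for integer n.
n = 36 gives 4446 ≤ 4603, while n = 37 gives 4699 > 4603; so the answer is 4446.

4446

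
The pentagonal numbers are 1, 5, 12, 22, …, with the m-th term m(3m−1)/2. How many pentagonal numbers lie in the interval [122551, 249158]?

122

The n-th pentagonal number is n(3n−1)/2.
Smallest index with value ≥ 122551: n = 286 (giving 122551).
Largest index with value ≤ 249158: n = 407 (giving 248270).
Indices 286 through 407: 122 terms.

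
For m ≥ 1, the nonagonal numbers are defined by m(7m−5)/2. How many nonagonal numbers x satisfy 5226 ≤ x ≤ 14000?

25

The n-th nonagonal number is n(7n−5)/2.
Smallest index with value ≥ 5226: n = 39 (giving 5226).
Largest index with value ≤ 14000: n = 63 (giving 13734).
Indices 39 through 63: 25 terms.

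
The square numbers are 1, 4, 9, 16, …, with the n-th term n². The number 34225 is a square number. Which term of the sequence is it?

185

We need n² = 34225, so n = √34225 = 185.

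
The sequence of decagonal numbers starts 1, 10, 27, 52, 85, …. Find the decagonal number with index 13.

637

The 13th decagonal number is n(4n−3) with n = 13.
13·(4·13 − 3) = 13·49 = 637.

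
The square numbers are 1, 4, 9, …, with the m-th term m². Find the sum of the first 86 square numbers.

215731

Σ_{i=1}^{86} i² = 86·87·173/6 = 215731.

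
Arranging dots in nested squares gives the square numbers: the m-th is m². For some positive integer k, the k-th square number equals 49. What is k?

We need n² = 49, so n = √49 = 7.

7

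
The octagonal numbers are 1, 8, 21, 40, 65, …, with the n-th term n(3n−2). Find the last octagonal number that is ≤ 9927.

Solve n(3n−2) ≤ 9927 for integer n.
n = 57 gives 9633 ≤ 9927, while n = 58 gives 9976 > 9927; so the answer is 9633.

9633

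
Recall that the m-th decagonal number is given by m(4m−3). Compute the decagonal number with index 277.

306085

The 277th decagonal number is n(4n−3) with n = 277.
277·(4·277 − 3) = 277·1105 = 306085.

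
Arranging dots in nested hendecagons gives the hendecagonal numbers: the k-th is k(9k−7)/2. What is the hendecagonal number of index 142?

142·(9·142 − 7)/2 = 142·1271/2 = 90241.

90241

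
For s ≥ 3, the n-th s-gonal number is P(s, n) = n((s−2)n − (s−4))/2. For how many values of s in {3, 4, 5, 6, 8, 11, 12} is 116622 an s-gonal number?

1

s = 3: P(3, 482) = 116403 and P(3, 483) = 116886; 116622 is not s-gonal.
s = 4: P(4, 341) = 116281 and P(4, 342) = 116964; 116622 is not s-gonal.
s = 5: P(5, 279) = 116622. ✓
s = 6: P(6, 241) = 115921 and P(6, 242) = 116886; 116622 is not s-gonal.
s = 8: P(8, 197) = 116033 and P(8, 198) = 117216; 116622 is not s-gonal.
s = 11: P(11, 161) = 116081 and P(11, 162) = 117531; 116622 is not s-gonal.
s = 12: P(12, 153) = 116433 and P(12, 154) = 117964; 116622 is not s-gonal.
Hits: s ∈ {5} → 1.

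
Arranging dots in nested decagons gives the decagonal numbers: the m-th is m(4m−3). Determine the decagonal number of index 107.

The 107th decagonal number is n(4n−3) with n = 107.
107·(4·107 − 3) = 107·425 = 45475.

45475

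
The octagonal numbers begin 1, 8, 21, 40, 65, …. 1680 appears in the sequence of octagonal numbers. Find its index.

Set n(3n−2) = 1680, giving 3n² − 2n − 1680 = 0.
So n = (2 + 142) / 6 = 144/6 = 24.

24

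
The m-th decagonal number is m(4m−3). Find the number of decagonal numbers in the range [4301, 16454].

31

The n-th decagonal number is n(4n−3).
Smallest index with value ≥ 4301: n = 34 (giving 4522).
Largest index with value ≤ 16454: n = 64 (giving 16192).
Indices 34 through 64: 31 terms.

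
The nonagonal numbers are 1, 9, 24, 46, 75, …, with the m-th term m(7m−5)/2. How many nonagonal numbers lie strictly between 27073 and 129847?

The n-th nonagonal number is n(7n−5)/2.
Smallest index with value > 27073: n = 89 (giving 27501).
Largest index with value < 129847: n = 192 (giving 128544).
Indices 89 through 192: 104 terms.

104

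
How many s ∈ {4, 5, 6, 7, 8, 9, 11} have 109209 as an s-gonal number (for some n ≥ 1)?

s = 4: P(4, 330) = 108900 and P(4, 331) = 109561; 109209 is not s-gonal.
s = 5: P(5, 269) = 108407 and P(5, 270) = 109215; 109209 is not s-gonal.
s = 6: P(6, 233) = 108345 and P(6, 234) = 109278; 109209 is not s-gonal.
s = 7: P(7, 209) = 108889 and P(7, 210) = 109935; 109209 is not s-gonal.
s = 8: P(8, 191) = 109061 and P(8, 192) = 110208; 109209 is not s-gonal.
s = 9: P(9, 177) = 109209. ✓
s = 11: P(11, 156) = 108966 and P(11, 157) = 110371; 109209 is not s-gonal.
Hits: s ∈ {9} → 1.

1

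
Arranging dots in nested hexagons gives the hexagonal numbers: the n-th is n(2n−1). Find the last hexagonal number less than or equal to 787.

780

Solve n(2n−1) ≤ 787 for integer n.
n = 20 gives 780 ≤ 787, while n = 21 gives 861 > 787; so the answer is 780.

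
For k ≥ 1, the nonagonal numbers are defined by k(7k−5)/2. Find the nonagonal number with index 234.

191061

The 234th nonagonal number is n(7n−5)/2 with n = 234.
234·(7·234 − 5)/2 = 234·1633/2 = 191061.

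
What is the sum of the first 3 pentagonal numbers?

Σ i(3i−1)/2 = (3Σi² − Σi) / 2 over i = 1..3.
Σi = 6 and Σi² = 14.
(3·14 − 1·6) / 2 = 36/2 = 18.

18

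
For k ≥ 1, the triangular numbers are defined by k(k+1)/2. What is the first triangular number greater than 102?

Solve n(n+1)/2 > 102 for integer n.
The largest n with value ≤ 102 is 13 (since 91 ≤ 102 < 105), so the first above is n = 14, value 105.

105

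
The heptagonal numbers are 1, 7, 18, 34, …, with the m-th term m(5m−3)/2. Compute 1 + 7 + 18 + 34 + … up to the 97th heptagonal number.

765233

Σ i(5i−3)/2 = (5Σi² − 3Σi) / 2 over i = 1..97.
Σi = 4753 and Σi² = 308945.
(5·308945 − 3·4753) / 2 = 1530466/2 = 765233.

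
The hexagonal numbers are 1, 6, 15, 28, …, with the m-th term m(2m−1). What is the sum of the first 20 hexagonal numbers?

5530

Σ i(2i−1) = 2Σi² − Σi over i = 1..20.
Σi = 210 and Σi² = 2870.
2·2870 − 1·210 = 5530.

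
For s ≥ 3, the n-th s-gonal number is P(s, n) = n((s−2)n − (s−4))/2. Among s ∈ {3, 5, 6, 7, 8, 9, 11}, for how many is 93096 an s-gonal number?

s = 3: P(3, 431) = 93096. ✓
s = 5: P(5, 249) = 92877 and P(5, 250) = 93625; 93096 is not s-gonal.
s = 6: P(6, 216) = 93096. ✓
s = 7: P(7, 193) = 92833 and P(7, 194) = 93799; 93096 is not s-gonal.
s = 8: P(8, 176) = 92576 and P(8, 177) = 93633; 93096 is not s-gonal.
s = 9: P(9, 163) = 92584 and P(9, 164) = 93726; 93096 is not s-gonal.
s = 11: P(11, 144) = 92808 and P(11, 145) = 94105; 93096 is not s-gonal.
Hits: s ∈ {3, 6} → 2.

2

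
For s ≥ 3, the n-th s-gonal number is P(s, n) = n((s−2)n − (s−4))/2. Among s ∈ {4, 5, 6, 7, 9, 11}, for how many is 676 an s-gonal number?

1

s = 4: P(4, 26) = 676. ✓
s = 5: P(5, 21) = 651 and P(5, 22) = 715; 676 is not s-gonal.
s = 6: P(6, 18) = 630 and P(6, 19) = 703; 676 is not s-gonal.
s = 7: P(7, 16) = 616 and P(7, 17) = 697; 676 is not s-gonal.
s = 9: P(9, 14) = 651 and P(9, 15) = 750; 676 is not s-gonal.
s = 11: P(11, 12) = 606 and P(11, 13) = 715; 676 is not s-gonal.
Hits: s ∈ {4} → 1.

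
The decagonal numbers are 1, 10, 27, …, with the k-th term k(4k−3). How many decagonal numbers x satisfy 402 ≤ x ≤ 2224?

The n-th decagonal number is n(4n−3).
Smallest index with value ≥ 402: n = 11 (giving 451).
Largest index with value ≤ 2224: n = 23 (giving 2047).
Indices 11 through 23: 13 terms.

13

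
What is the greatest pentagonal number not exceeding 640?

Solve n(3n−1)/2 ≤ 640 for integer n.
n = 20 gives 590 ≤ 640, while n = 21 gives 651 > 640; so the answer is 590.

590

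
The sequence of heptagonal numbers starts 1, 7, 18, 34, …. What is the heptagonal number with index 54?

7209

The 54th heptagonal number is n(5n−3)/2 with n = 54.
54·(5·54 − 3)/2 = 54·267/2 = 7209.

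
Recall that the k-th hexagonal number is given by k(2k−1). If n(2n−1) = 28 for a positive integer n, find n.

Set n(2n−1) = 28, giving 2n² − n − 28 = 0.
The discriminant is 1 + 8·28 = 225, and √225 = 15.
So n = (1 + 15) / 4 = 16/4 = 4.

4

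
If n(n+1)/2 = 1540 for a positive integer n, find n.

55

Set n(n+1)/2 = 1540, giving n² + n − 3080 = 0.
So n = (-1 + 111) / 2 = 110/2 = 55.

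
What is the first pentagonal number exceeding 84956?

85562

Solve n(3n−1)/2 > 84956 for integer n.
The largest n with value ≤ 84956 is 238 (since 84847 ≤ 84956 < 85562), so the first above is n = 239, value 85562.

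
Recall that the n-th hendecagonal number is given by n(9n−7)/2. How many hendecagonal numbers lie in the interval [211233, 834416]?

The n-th hendecagonal number is n(9n−7)/2.
Smallest index with value ≥ 211233: n = 218 (giving 213095).
Largest index with value ≤ 834416: n = 431 (giving 834416).
Indices 218 through 431: 214 terms.

214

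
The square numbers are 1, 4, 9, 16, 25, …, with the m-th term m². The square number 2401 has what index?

We need n² = 2401, so n = √2401 = 49.
Check: 49² = 2401. ✓

49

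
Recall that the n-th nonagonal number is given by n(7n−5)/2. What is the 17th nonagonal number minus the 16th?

113

Consecutive nonagonal numbers differ by 7n − 6: here 7·17 − 6 = 113.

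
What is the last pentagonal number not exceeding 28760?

Solve n(3n−1)/2 ≤ 28760 for integer n.
n = 138 gives 28497 ≤ 28760, while n = 139 gives 28912 > 28760; so the answer is 28497.

28497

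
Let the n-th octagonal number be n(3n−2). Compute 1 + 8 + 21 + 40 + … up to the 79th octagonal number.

496120

Σ i(3i−2) = 3Σi² − 2Σi over i = 1..79.
Σi = 3160 and Σi² = 167480.
3·167480 − 2·3160 = 496120.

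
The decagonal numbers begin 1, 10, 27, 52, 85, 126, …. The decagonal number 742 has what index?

14

Set n(4n−3) = 742, giving 4n² − 3n − 742 = 0.
The discriminant is 9 + 16·742 = 11881, and √11881 = 109.
So n = (3 + 109) / 8 = 112/8 = 14.
Check: 14·(4·14 − 3) = 742. ✓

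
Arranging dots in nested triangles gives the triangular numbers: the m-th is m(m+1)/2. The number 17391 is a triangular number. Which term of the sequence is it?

Set n(n+1)/2 = 17391, giving n² + n − 34782 = 0.
The discriminant is 1 + 8·17391 = 139129, and √139129 = 373.
So n = (-1 + 373) / 2 = 372/2 = 186.

186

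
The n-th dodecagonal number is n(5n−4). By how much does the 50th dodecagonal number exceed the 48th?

972

50·(5·50 − 4) = 12300 and 48·(5·48 − 4) = 11328.
Difference: 12300 − 11328 = 972.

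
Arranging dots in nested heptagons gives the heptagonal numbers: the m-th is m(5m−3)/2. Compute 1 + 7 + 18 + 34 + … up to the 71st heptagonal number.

Σ i(5i−3)/2 = (5Σi² − 3Σi) / 2 over i = 1..71.
Σi = 2556 and Σi² = 121836.
(5·121836 − 3·2556) / 2 = 601512/2 = 300756.

300756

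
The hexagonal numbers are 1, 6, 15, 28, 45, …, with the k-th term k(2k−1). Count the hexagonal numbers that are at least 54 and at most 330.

8

The n-th hexagonal number is n(2n−1).
Smallest index with value ≥ 54: n = 6 (giving 66).
Largest index with value ≤ 330: n = 13 (giving 325).
Indices 6 through 13: 8 terms.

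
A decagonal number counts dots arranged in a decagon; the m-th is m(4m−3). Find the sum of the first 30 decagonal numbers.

Σ i(4i−3) = 4Σi² − 3Σi over i = 1..30.
Σi = 465 and Σi² = 9455.
4·9455 − 3·465 = 36425.

36425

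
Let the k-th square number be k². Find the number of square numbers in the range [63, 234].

The n-th square number is n².
Smallest index with value ≥ 63: n = 8 (giving 64).
Largest index with value ≤ 234: n = 15 (giving 225).
Indices 8 through 15: 8 terms.

8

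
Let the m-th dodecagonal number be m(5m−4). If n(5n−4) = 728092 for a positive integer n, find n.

Set n(5n−4) = 728092, giving 5n² − 4n − 728092 = 0.
The discriminant is 16 + 20·728092 = 14561856, and √14561856 = 3816.
So n = (4 + 3816) / 10 = 3820/10 = 382.

382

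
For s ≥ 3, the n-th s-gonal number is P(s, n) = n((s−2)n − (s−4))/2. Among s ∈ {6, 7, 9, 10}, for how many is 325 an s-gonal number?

2

s = 6: P(6, 13) = 325. ✓
s = 7: P(7, 11) = 286 and P(7, 12) = 342; 325 is not s-gonal.
s = 9: P(9, 10) = 325. ✓
s = 10: P(10, 9) = 297 and P(10, 10) = 370; 325 is not s-gonal.
Hits: s ∈ {6, 9} → 2.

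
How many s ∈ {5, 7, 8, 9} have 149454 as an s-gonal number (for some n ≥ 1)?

s = 5: P(5, 315) = 148680 and P(5, 316) = 149626; 149454 is not s-gonal.
s = 7: P(7, 244) = 148474 and P(7, 245) = 149695; 149454 is not s-gonal.
s = 8: P(8, 223) = 148741 and P(8, 224) = 150080; 149454 is not s-gonal.
s = 9: P(9, 207) = 149454. ✓
Hits: s ∈ {9} → 1.

1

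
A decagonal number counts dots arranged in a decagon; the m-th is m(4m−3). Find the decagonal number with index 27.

2835

The 27th decagonal number is n(4n−3) with n = 27.
27·(4·27 − 3) = 27·105 = 2835.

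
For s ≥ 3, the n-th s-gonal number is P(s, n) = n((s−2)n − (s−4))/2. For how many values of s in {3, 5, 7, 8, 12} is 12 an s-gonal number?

s = 3: P(3, 4) = 10 and P(3, 5) = 15; 12 is not s-gonal.
s = 5: P(5, 3) = 12. ✓
s = 7: P(7, 2) = 7 and P(7, 3) = 18; 12 is not s-gonal.
s = 8: P(8, 2) = 8 and P(8, 3) = 21; 12 is not s-gonal.
s = 12: P(12, 2) = 12. ✓
Hits: s ∈ {5, 12} → 2.

2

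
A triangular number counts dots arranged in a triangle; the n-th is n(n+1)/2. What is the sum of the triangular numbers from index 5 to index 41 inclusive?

12321

Σ i(i+1)/2 = (Σi² + Σi) / 2 over i = 5..41.
Σi = 861 − 10 = 851 and Σi² = 23821 − 30 = 23791.
(1·23791 + 1·851) / 2 = 24642/2 = 12321.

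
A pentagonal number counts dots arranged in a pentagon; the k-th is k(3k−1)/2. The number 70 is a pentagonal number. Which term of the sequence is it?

7

Set n(3n−1)/2 = 70, giving 3n² − n − 140 = 0.
The discriminant is 1 + 24·70 = 1681, and √1681 = 41.
So n = (1 + 41) / 6 = 42/6 = 7.
Check: 7·(3·7 − 1)/2 = 70. ✓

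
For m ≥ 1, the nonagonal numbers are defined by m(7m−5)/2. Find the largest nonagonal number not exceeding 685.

Solve n(7n−5)/2 ≤ 685 for integer n.
n = 14 gives 651 ≤ 685, while n = 15 gives 750 > 685; so the answer is 651.

651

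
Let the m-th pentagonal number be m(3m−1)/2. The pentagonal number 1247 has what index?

Set n(3n−1)/2 = 1247, giving 3n² − n − 2494 = 0.
So n = (1 + 173) / 6 = 174/6 = 29.

29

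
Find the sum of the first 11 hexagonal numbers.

946

Σ i(2i−1) = 2Σi² − Σi over i = 1..11.
Σi = 66 and Σi² = 506.
2·506 − 1·66 = 946.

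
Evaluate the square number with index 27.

The 27th square number is n² with n = 27.
27² = 729.

729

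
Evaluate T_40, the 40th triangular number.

820

40·41/2 = 1640/2 = 820.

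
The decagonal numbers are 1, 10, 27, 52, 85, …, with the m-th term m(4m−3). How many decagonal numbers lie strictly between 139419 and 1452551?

415

The n-th decagonal number is n(4n−3).
Smallest index with value > 139419: n = 188 (giving 140812).
Largest index with value < 1452551: n = 602 (giving 1447810).
Indices 188 through 602: 415 terms.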